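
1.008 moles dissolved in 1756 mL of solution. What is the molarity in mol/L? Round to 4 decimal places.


Convert volume to liters: V_L = V_mL / 1000.
V_L = 1756 / 1000 = 1.756 L
M = n / V_L = 1.008 / 1.756
M = 0.57403189 mol/L, rounded to 4 dp:

0.5740 mol/L


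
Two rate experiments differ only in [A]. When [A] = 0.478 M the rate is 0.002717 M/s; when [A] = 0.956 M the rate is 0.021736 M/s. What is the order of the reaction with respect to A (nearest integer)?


Rate is proportional to [A]^n, so rate2/rate1 = ([A]2/[A]1)^n. Take logs to solve for n.
rate2/rate1 = 0.021736 / 0.002717 = 8.0
[A]2/[A]1 = 0.956 / 0.478 = 2.0
n = ln(8.0) / ln(2.0) = 3.0
Nearest integer order:

3


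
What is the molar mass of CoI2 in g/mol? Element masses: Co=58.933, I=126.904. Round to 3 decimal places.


M = sum(count * atomic_mass) over atoms.
M = 1*58.933 + 2*126.904
M = 58.933 + 253.808
M = 312.741 g/mol, rounded to 3 dp:

312.741 g/mol


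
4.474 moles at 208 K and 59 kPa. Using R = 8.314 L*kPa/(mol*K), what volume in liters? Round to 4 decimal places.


PV = nRT, solve for V = nRT / P.
nRT = 4.474 * 8.314 * 208 = 7736.9419
V = 7736.9419 / 59
V = 131.13460847 L, rounded to 4 dp:

131.1346 L


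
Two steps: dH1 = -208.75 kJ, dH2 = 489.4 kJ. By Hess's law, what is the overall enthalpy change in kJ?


Hess's law: enthalpy is a state function, so add the step enthalpies.
dH_total = dH1 + dH2 = -208.75 + (489.4)
dH_total = 280.65 kJ:

280.65 kJ


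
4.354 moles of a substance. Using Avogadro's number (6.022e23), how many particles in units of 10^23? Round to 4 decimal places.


N = n * NA, then divide by 1e23 for the requested units.
N / 1e23 = n * 6.022
N / 1e23 = 4.354 * 6.022
N / 1e23 = 26.219788, rounded to 4 dp:

26.2198


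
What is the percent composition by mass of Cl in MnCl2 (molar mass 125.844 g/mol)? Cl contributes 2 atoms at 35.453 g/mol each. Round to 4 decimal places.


pct = 100 * (n_elem * M_elem) / M_total
mass_contribution = 2 * 35.453 = 70.906 g/mol
pct = 100 * 70.906 / 125.844
pct = 56.34436286 %, rounded to 4 dp:

56.3444 %


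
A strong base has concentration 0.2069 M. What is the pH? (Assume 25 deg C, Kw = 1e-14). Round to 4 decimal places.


A strong base dissociates completely, so [OH-] equals the given concentration.
pOH = -log10([OH-]) = -log10(0.2069) = 0.68424
pH = 14 - pOH = 14 - 0.68424
pH = 13.31576, rounded to 4 dp:

13.3158


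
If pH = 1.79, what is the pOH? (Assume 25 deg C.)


At 25 deg C, pH + pOH = 14.
pOH = 14 - pH = 14 - 1.79
pOH = 12.21:

12.21


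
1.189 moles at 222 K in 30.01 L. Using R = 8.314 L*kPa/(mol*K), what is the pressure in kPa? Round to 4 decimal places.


PV = nRT, solve for P = nRT / V.
nRT = 1.189 * 8.314 * 222 = 2194.5468
P = 2194.5468 / 30.01
P = 73.12718427 kPa, rounded to 4 dp:

73.1272 kPa


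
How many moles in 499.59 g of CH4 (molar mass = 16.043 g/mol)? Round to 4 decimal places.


n = mass / M
n = 499.59 / 16.043
n = 31.14068441 mol, rounded to 4 dp:

31.1407 mol


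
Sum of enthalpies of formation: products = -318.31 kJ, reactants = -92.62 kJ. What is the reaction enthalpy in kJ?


dH_rxn = sum(dH_f products) - sum(dH_f reactants)
dH_rxn = -318.31 - (-92.62)
dH_rxn = -225.69 kJ:

-225.69 kJ


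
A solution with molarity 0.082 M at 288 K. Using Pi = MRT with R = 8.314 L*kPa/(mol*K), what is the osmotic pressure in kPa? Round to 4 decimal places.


Osmotic pressure (van't Hoff): Pi = M*R*T.
RT = 8.314 * 288 = 2394.432
Pi = 0.082 * 2394.432
Pi = 196.343424 kPa, rounded to 4 dp:

196.3434 kPa


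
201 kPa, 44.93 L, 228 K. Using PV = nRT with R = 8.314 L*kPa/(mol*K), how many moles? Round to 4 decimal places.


PV = nRT, solve for n = PV / (RT).
PV = 201 * 44.93 = 9030.93
RT = 8.314 * 228 = 1895.592
n = 9030.93 / 1895.592
n = 4.76417394 mol, rounded to 4 dp:

4.7642 mol


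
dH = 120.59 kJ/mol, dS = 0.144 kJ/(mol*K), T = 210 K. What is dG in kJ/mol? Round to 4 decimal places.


Gibbs: dG = dH - T*dS (consistent units, dS already in kJ/(mol*K)).
T*dS = 210 * 0.144 = 30.24
dG = 120.59 - (30.24)
dG = 90.35 kJ/mol, rounded to 4 dp:

90.3500 kJ/mol


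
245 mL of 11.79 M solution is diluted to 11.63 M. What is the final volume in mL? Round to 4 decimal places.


Dilution: M1*V1 = M2*V2, solve for V2.
V2 = M1*V1 / M2
V2 = 11.79 * 245 / 11.63
V2 = 2888.55 / 11.63
V2 = 248.37059329 mL, rounded to 4 dp:

248.3706 mL


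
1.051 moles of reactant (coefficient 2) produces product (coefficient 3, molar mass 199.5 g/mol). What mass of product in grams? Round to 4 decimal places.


Use the coefficient ratio to convert reactant moles to product moles, then multiply by the product's molar mass.
moles_P = moles_R * (coeff_P / coeff_R) = 1.051 * (3/2) = 1.5765
mass_P = moles_P * M_P = 1.5765 * 199.5
mass_P = 314.51175 g, rounded to 4 dp:

314.5118 g


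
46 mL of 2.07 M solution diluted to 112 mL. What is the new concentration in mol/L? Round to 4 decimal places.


Dilution: M1*V1 = M2*V2, solve for M2.
M2 = M1*V1 / V2
M2 = 2.07 * 46 / 112
M2 = 95.22 / 112
M2 = 0.85017857 mol/L, rounded to 4 dp:

0.8502 mol/L


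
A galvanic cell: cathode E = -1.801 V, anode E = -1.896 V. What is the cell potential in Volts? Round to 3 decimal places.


Standard cell potential: E_cell = E_cathode - E_anode.
E_cell = -1.801 - (-1.896)
E_cell = 0.095 V, rounded to 3 dp:

0.095 V


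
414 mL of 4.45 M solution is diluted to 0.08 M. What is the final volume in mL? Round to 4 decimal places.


Dilution: M1*V1 = M2*V2, solve for V2.
V2 = M1*V1 / M2
V2 = 4.45 * 414 / 0.08
V2 = 1842.3 / 0.08
V2 = 23028.75 mL, rounded to 4 dp:

23028.7500 mL


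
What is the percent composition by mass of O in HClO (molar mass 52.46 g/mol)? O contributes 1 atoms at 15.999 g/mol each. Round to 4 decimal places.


pct = 100 * (n_elem * M_elem) / M_total
mass_contribution = 1 * 15.999 = 15.999 g/mol
pct = 100 * 15.999 / 52.46
pct = 30.49752192 %, rounded to 4 dp:

30.4975 %


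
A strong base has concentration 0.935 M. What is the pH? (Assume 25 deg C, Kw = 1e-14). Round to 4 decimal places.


A strong base dissociates completely, so [OH-] equals the given concentration.
pOH = -log10([OH-]) = -log10(0.935) = 0.029188
pH = 14 - pOH = 14 - 0.029188
pH = 13.970812, rounded to 4 dp:

13.9708


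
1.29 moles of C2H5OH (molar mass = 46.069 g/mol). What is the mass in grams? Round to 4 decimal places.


mass = n * M
mass = 1.29 * 46.069
mass = 59.42901 g, rounded to 4 dp:

59.4290 g


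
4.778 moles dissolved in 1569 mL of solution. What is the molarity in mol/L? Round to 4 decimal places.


Convert volume to liters: V_L = V_mL / 1000.
V_L = 1569 / 1000 = 1.569 L
M = n / V_L = 4.778 / 1.569
M = 3.04525175 mol/L, rounded to 4 dp:

3.0453 mol/L


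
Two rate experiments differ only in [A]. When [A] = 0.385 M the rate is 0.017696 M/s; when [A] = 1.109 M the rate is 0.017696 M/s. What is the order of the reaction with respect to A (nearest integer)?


Rate is proportional to [A]^n, so rate2/rate1 = ([A]2/[A]1)^n. Take logs to solve for n.
rate2/rate1 = 0.017696 / 0.017696 = 1.0
[A]2/[A]1 = 1.109 / 0.385 = 2.8805
n = ln(1.0) / ln(2.8805) = 0.0
Nearest integer order:

0


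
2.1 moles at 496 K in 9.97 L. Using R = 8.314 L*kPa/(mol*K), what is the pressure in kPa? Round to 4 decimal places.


PV = nRT, solve for P = nRT / V.
nRT = 2.1 * 8.314 * 496 = 8659.8624
P = 8659.8624 / 9.97
P = 868.59201605 kPa, rounded to 4 dp:

868.5920 kPa


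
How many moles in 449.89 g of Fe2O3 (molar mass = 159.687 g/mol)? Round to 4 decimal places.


n = mass / M
n = 449.89 / 159.687
n = 2.81732389 mol, rounded to 4 dp:

2.8173 mol


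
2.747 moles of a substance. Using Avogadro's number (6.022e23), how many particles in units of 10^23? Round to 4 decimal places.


N = n * NA, then divide by 1e23 for the requested units.
N / 1e23 = n * 6.022
N / 1e23 = 2.747 * 6.022
N / 1e23 = 16.542434, rounded to 4 dp:

16.5424


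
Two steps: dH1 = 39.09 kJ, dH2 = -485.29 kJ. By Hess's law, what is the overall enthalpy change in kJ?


Hess's law: enthalpy is a state function, so add the step enthalpies.
dH_total = dH1 + dH2 = 39.09 + (-485.29)
dH_total = -446.2 kJ:

-446.20 kJ


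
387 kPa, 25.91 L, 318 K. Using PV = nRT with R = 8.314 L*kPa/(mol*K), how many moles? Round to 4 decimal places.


PV = nRT, solve for n = PV / (RT).
PV = 387 * 25.91 = 10027.17
RT = 8.314 * 318 = 2643.852
n = 10027.17 / 2643.852
n = 3.79263665 mol, rounded to 4 dp:

3.7926 mol


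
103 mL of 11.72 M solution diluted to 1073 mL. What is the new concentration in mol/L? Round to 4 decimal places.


Dilution: M1*V1 = M2*V2, solve for M2.
M2 = M1*V1 / V2
M2 = 11.72 * 103 / 1073
M2 = 1207.16 / 1073
M2 = 1.12503262 mol/L, rounded to 4 dp:

1.1250 mol/L


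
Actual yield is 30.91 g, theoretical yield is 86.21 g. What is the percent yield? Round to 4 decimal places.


% yield = 100 * actual / theoretical
% yield = 100 * 30.91 / 86.21
% yield = 35.85430924 %, rounded to 4 dp:

35.8543 %


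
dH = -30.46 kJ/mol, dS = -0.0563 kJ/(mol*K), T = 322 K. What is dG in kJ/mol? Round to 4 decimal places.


Gibbs: dG = dH - T*dS (consistent units, dS already in kJ/(mol*K)).
T*dS = 322 * -0.0563 = -18.1286
dG = -30.46 - (-18.1286)
dG = -12.3314 kJ/mol, rounded to 4 dp:

-12.3314 kJ/mol


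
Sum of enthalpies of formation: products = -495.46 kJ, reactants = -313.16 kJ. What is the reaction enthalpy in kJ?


dH_rxn = sum(dH_f products) - sum(dH_f reactants)
dH_rxn = -495.46 - (-313.16)
dH_rxn = -182.3 kJ:

-182.30 kJ


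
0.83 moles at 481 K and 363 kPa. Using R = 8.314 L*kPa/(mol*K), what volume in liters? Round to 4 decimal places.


PV = nRT, solve for V = nRT / P.
nRT = 0.83 * 8.314 * 481 = 3319.1982
V = 3319.1982 / 363
V = 9.14379669 L, rounded to 4 dp:

9.1438 L


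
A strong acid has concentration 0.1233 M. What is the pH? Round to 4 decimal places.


A strong acid dissociates completely, so [H+] equals the given concentration.
pH = -log10([H+]) = -log10(0.1233)
pH = 0.90903692, rounded to 4 dp:

0.9090


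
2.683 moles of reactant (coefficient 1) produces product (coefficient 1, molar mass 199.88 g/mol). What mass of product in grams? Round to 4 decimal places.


Use the coefficient ratio to convert reactant moles to product moles, then multiply by the product's molar mass.
moles_P = moles_R * (coeff_P / coeff_R) = 2.683 * (1/1) = 2.683
mass_P = moles_P * M_P = 2.683 * 199.88
mass_P = 536.27804 g, rounded to 4 dp:

536.2780 g


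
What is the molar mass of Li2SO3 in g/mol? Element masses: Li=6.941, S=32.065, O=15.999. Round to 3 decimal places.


M = sum(count * atomic_mass) over atoms.
M = 2*6.941 + 1*32.065 + 3*15.999
M = 13.882 + 32.065 + 47.997
M = 93.944 g/mol, rounded to 3 dp:

93.944 g/mol


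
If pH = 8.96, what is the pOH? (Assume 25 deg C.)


At 25 deg C, pH + pOH = 14.
pOH = 14 - pH = 14 - 8.96
pOH = 5.04:

5.04


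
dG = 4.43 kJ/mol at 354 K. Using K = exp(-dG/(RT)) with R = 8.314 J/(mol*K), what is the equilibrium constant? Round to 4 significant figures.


dG is in kJ/mol; multiply by 1000 to match R in J/(mol*K).
RT = 8.314 * 354 = 2943.156 J/mol
exponent = -dG*1000 / (RT) = -(4.43*1000) / 2943.156 = -1.50518695
K = exp(-1.50518695)
K = 0.22197579, rounded to 4 significant figures:

0.2220


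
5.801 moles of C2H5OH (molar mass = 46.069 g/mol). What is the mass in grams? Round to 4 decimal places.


mass = n * M
mass = 5.801 * 46.069
mass = 267.246269 g, rounded to 4 dp:

267.2463 g


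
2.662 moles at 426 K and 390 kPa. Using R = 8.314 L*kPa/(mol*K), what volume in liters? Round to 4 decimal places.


PV = nRT, solve for V = nRT / P.
nRT = 2.662 * 8.314 * 426 = 9428.1758
V = 9428.1758 / 390
V = 24.17480974 L, rounded to 4 dp:

24.1748 L


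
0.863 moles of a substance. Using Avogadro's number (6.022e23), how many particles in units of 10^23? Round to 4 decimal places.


N = n * NA, then divide by 1e23 for the requested units.
N / 1e23 = n * 6.022
N / 1e23 = 0.863 * 6.022
N / 1e23 = 5.196986, rounded to 4 dp:

5.1970


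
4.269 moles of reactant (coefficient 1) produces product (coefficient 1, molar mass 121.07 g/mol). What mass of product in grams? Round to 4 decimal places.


Use the coefficient ratio to convert reactant moles to product moles, then multiply by the product's molar mass.
moles_P = moles_R * (coeff_P / coeff_R) = 4.269 * (1/1) = 4.269
mass_P = moles_P * M_P = 4.269 * 121.07
mass_P = 516.84783 g, rounded to 4 dp:

516.8478 g


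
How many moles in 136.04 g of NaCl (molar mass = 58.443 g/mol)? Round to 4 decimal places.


n = mass / M
n = 136.04 / 58.443
n = 2.32773814 mol, rounded to 4 dp:

2.3277 mol


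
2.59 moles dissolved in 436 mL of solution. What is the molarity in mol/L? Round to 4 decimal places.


Convert volume to liters: V_L = V_mL / 1000.
V_L = 436 / 1000 = 0.436 L
M = n / V_L = 2.59 / 0.436
M = 5.94036697 mol/L, rounded to 4 dp:

5.9404 mol/L


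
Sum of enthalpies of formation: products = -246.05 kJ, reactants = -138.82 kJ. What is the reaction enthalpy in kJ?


dH_rxn = sum(dH_f products) - sum(dH_f reactants)
dH_rxn = -246.05 - (-138.82)
dH_rxn = -107.23 kJ:

-107.23 kJ


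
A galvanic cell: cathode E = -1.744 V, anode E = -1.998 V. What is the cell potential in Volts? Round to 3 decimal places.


Standard cell potential: E_cell = E_cathode - E_anode.
E_cell = -1.744 - (-1.998)
E_cell = 0.254 V, rounded to 3 dp:

0.254 V


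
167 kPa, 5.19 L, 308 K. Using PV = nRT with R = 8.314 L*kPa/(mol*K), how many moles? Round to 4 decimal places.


PV = nRT, solve for n = PV / (RT).
PV = 167 * 5.19 = 866.73
RT = 8.314 * 308 = 2560.712
n = 866.73 / 2560.712
n = 0.33847227 mol, rounded to 4 dp:

0.3385 mol


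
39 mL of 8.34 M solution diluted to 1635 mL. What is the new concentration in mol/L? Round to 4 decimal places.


Dilution: M1*V1 = M2*V2, solve for M2.
M2 = M1*V1 / V2
M2 = 8.34 * 39 / 1635
M2 = 325.26 / 1635
M2 = 0.19893578 mol/L, rounded to 4 dp:

0.1989 mol/L


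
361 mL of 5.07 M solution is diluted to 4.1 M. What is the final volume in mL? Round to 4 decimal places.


Dilution: M1*V1 = M2*V2, solve for V2.
V2 = M1*V1 / M2
V2 = 5.07 * 361 / 4.1
V2 = 1830.27 / 4.1
V2 = 446.40731707 mL, rounded to 4 dp:

446.4073 mL


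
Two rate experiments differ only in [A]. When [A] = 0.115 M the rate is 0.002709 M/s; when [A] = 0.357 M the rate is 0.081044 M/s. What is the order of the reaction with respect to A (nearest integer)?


Rate is proportional to [A]^n, so rate2/rate1 = ([A]2/[A]1)^n. Take logs to solve for n.
rate2/rate1 = 0.081044 / 0.002709 = 29.9166
[A]2/[A]1 = 0.357 / 0.115 = 3.1043
n = ln(29.9166) / ln(3.1043) = 3.0
Nearest integer order:

3


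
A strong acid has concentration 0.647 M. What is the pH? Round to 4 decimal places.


A strong acid dissociates completely, so [H+] equals the given concentration.
pH = -log10([H+]) = -log10(0.647)
pH = 0.18909572, rounded to 4 dp:

0.1891


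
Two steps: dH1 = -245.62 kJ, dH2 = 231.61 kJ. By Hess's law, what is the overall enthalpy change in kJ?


Hess's law: enthalpy is a state function, so add the step enthalpies.
dH_total = dH1 + dH2 = -245.62 + (231.61)
dH_total = -14.01 kJ:

-14.01 kJ


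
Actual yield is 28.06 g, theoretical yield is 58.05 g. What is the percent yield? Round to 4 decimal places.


% yield = 100 * actual / theoretical
% yield = 100 * 28.06 / 58.05
% yield = 48.33763997 %, rounded to 4 dp:

48.3376 %


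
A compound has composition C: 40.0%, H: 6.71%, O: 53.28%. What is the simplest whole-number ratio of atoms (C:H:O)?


Assume 100 g of compound, divide each mass% by atomic mass to get moles, then normalize by the smallest to get a raw atom ratio.
Moles per 100 g: C: 40.0/12.011 = 3.3303, H: 6.71/1.008 = 6.6567, O: 53.28/15.999 = 3.3302
Raw ratio (divide by min = 3.3302): C: 1.0, H: 1.999, O: 1.0
Multiply by 1 to clear fractions: C: 1.0 ~= 1, H: 1.999 ~= 2, O: 1.0 ~= 1
Reduce by GCD to get the simplest whole-number ratio:

1:2:1


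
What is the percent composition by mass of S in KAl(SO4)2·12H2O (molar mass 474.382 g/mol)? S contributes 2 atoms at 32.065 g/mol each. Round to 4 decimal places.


pct = 100 * (n_elem * M_elem) / M_total
mass_contribution = 2 * 32.065 = 64.13 g/mol
pct = 100 * 64.13 / 474.382
pct = 13.5186411 %, rounded to 4 dp:

13.5186 %


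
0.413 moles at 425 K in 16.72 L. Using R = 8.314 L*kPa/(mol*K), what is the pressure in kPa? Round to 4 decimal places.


PV = nRT, solve for P = nRT / V.
nRT = 0.413 * 8.314 * 425 = 1459.3148
P = 1459.3148 / 16.72
P = 87.2795933 kPa, rounded to 4 dp:

87.2796 kPa


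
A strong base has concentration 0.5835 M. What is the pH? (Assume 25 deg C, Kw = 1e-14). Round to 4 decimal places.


A strong base dissociates completely, so [OH-] equals the given concentration.
pOH = -log10([OH-]) = -log10(0.5835) = 0.233959
pH = 14 - pOH = 14 - 0.233959
pH = 13.766041, rounded to 4 dp:

13.7660


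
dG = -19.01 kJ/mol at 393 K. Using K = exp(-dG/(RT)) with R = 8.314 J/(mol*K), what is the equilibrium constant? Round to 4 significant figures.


dG is in kJ/mol; multiply by 1000 to match R in J/(mol*K).
RT = 8.314 * 393 = 3267.402 J/mol
exponent = -dG*1000 / (RT) = -(-19.01*1000) / 3267.402 = 5.81807809
K = exp(5.81807809)
K = 336.32505, rounded to 4 significant figures:

336.3


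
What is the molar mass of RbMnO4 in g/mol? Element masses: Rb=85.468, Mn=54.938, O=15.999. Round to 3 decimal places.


M = sum(count * atomic_mass) over atoms.
M = 1*85.468 + 1*54.938 + 4*15.999
M = 85.468 + 54.938 + 63.996
M = 204.402 g/mol, rounded to 3 dp:

204.402 g/mol


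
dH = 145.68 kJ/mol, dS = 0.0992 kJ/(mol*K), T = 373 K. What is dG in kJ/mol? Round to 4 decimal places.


Gibbs: dG = dH - T*dS (consistent units, dS already in kJ/(mol*K)).
T*dS = 373 * 0.0992 = 37.0016
dG = 145.68 - (37.0016)
dG = 108.6784 kJ/mol, rounded to 4 dp:

108.6784 kJ/mol


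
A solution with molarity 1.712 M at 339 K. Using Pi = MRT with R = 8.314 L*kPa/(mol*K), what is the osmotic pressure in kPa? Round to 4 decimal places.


Osmotic pressure (van't Hoff): Pi = M*R*T.
RT = 8.314 * 339 = 2818.446
Pi = 1.712 * 2818.446
Pi = 4825.179552 kPa, rounded to 4 dp:

4825.1796 kPa


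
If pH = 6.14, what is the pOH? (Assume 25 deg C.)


At 25 deg C, pH + pOH = 14.
pOH = 14 - pH = 14 - 6.14
pOH = 7.86:

7.86


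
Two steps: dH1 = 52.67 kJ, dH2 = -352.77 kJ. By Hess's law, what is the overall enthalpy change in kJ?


Hess's law: enthalpy is a state function, so add the step enthalpies.
dH_total = dH1 + dH2 = 52.67 + (-352.77)
dH_total = -300.1 kJ:

-300.10 kJ


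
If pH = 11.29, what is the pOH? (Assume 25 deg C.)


At 25 deg C, pH + pOH = 14.
pOH = 14 - pH = 14 - 11.29
pOH = 2.71:

2.71


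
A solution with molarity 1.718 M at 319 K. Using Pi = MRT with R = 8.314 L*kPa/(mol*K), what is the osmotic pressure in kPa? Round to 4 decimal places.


Osmotic pressure (van't Hoff): Pi = M*R*T.
RT = 8.314 * 319 = 2652.166
Pi = 1.718 * 2652.166
Pi = 4556.421188 kPa, rounded to 4 dp:

4556.4212 kPa


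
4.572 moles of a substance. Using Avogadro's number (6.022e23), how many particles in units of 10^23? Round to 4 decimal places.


N = n * NA, then divide by 1e23 for the requested units.
N / 1e23 = n * 6.022
N / 1e23 = 4.572 * 6.022
N / 1e23 = 27.532584, rounded to 4 dp:

27.5326


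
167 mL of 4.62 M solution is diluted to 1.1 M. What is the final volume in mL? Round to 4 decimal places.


Dilution: M1*V1 = M2*V2, solve for V2.
V2 = M1*V1 / M2
V2 = 4.62 * 167 / 1.1
V2 = 771.54 / 1.1
V2 = 701.4 mL, rounded to 4 dp:

701.4000 mL


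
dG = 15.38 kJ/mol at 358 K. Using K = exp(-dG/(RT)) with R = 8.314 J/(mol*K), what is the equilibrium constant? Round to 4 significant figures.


dG is in kJ/mol; multiply by 1000 to match R in J/(mol*K).
RT = 8.314 * 358 = 2976.412 J/mol
exponent = -dG*1000 / (RT) = -(15.38*1000) / 2976.412 = -5.16729539
K = exp(-5.16729539)
K = 0.0056999642, rounded to 4 significant figures:

0.005700


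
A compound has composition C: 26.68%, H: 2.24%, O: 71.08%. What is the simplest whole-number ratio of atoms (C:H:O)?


Assume 100 g of compound, divide each mass% by atomic mass to get moles, then normalize by the smallest to get a raw atom ratio.
Moles per 100 g: C: 26.68/12.011 = 2.2213, H: 2.24/1.008 = 2.2222, O: 71.08/15.999 = 4.4428
Raw ratio (divide by min = 2.2213): C: 1.0, H: 1.0, O: 2.0
Multiply by 1 to clear fractions: C: 1.0 ~= 1, H: 1.0 ~= 1, O: 2.0 ~= 2
Reduce by GCD to get the simplest whole-number ratio:

1:1:2


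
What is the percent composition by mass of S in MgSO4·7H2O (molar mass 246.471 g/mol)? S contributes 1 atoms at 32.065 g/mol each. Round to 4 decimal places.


pct = 100 * (n_elem * M_elem) / M_total
mass_contribution = 1 * 32.065 = 32.065 g/mol
pct = 100 * 32.065 / 246.471
pct = 13.00964414 %, rounded to 4 dp:

13.0096 %


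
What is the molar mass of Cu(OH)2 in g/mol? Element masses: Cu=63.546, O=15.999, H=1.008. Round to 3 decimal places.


M = sum(count * atomic_mass) over atoms.
M = 1*63.546 + 2*15.999 + 2*1.008
M = 63.546 + 31.998 + 2.016
M = 97.56 g/mol, rounded to 3 dp:

97.560 g/mol


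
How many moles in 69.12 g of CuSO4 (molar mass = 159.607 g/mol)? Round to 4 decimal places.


n = mass / M
n = 69.12 / 159.607
n = 0.43306371 mol, rounded to 4 dp:

0.4331 mol


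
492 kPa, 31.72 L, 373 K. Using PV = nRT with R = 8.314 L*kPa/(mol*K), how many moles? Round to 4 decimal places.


PV = nRT, solve for n = PV / (RT).
PV = 492 * 31.72 = 15606.24
RT = 8.314 * 373 = 3101.122
n = 15606.24 / 3101.122
n = 5.03244955 mol, rounded to 4 dp:

5.0324 mol


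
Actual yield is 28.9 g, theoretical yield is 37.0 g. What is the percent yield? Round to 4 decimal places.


% yield = 100 * actual / theoretical
% yield = 100 * 28.9 / 37.0
% yield = 78.10810811 %, rounded to 4 dp:

78.1081 %


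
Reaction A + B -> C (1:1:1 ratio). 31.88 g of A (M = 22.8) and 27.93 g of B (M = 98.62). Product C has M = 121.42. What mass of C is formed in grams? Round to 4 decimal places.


Find moles of each reactant; the smaller value is the limiting reagent in a 1:1:1 reaction, so moles_C equals moles of the limiter.
n_A = mass_A / M_A = 31.88 / 22.8 = 1.398246 mol
n_B = mass_B / M_B = 27.93 / 98.62 = 0.283208 mol
Limiting reagent: B (smaller), n_limiting = 0.283208 mol
mass_C = n_limiting * M_C = 0.283208 * 121.42
mass_C = 34.38711536 g, rounded to 4 dp:

34.3871 g


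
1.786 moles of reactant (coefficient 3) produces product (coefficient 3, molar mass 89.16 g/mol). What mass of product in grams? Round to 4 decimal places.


Use the coefficient ratio to convert reactant moles to product moles, then multiply by the product's molar mass.
moles_P = moles_R * (coeff_P / coeff_R) = 1.786 * (3/3) = 1.786
mass_P = moles_P * M_P = 1.786 * 89.16
mass_P = 159.23976 g, rounded to 4 dp:

159.2398 g


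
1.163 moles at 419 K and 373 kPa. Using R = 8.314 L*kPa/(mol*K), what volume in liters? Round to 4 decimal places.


PV = nRT, solve for V = nRT / P.
nRT = 1.163 * 8.314 * 419 = 4051.3873
V = 4051.3873 / 373
V = 10.86162815 L, rounded to 4 dp:

10.8616 L


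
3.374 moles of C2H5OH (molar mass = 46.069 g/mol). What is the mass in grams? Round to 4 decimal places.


mass = n * M
mass = 3.374 * 46.069
mass = 155.436806 g, rounded to 4 dp:

155.4368 g


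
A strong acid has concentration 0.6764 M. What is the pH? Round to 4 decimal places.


A strong acid dissociates completely, so [H+] equals the given concentration.
pH = -log10([H+]) = -log10(0.6764)
pH = 0.1697964, rounded to 4 dp:

0.1698


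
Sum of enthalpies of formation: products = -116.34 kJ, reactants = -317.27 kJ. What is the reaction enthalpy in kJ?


dH_rxn = sum(dH_f products) - sum(dH_f reactants)
dH_rxn = -116.34 - (-317.27)
dH_rxn = 200.93 kJ:

200.93 kJ


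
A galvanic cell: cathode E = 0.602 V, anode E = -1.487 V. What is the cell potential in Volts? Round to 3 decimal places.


Standard cell potential: E_cell = E_cathode - E_anode.
E_cell = 0.602 - (-1.487)
E_cell = 2.089 V, rounded to 3 dp:

2.089 V


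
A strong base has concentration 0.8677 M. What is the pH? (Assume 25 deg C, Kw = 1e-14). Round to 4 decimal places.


A strong base dissociates completely, so [OH-] equals the given concentration.
pOH = -log10([OH-]) = -log10(0.8677) = 0.06163
pH = 14 - pOH = 14 - 0.06163
pH = 13.93837, rounded to 4 dp:

13.9384


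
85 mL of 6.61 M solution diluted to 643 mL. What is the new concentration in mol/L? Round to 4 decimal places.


Dilution: M1*V1 = M2*V2, solve for M2.
M2 = M1*V1 / V2
M2 = 6.61 * 85 / 643
M2 = 561.85 / 643
M2 = 0.87379471 mol/L, rounded to 4 dp:

0.8738 mol/L


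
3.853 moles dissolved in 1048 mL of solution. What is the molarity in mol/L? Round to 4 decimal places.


Convert volume to liters: V_L = V_mL / 1000.
V_L = 1048 / 1000 = 1.048 L
M = n / V_L = 3.853 / 1.048
M = 3.67652672 mol/L, rounded to 4 dp:

3.6765 mol/L


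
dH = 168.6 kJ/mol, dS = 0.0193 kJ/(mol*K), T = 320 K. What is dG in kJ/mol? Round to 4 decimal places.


Gibbs: dG = dH - T*dS (consistent units, dS already in kJ/(mol*K)).
T*dS = 320 * 0.0193 = 6.176
dG = 168.6 - (6.176)
dG = 162.424 kJ/mol, rounded to 4 dp:

162.4240 kJ/mol


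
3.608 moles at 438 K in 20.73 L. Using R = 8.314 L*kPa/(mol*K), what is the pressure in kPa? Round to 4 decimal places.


PV = nRT, solve for P = nRT / V.
nRT = 3.608 * 8.314 * 438 = 13138.6475
P = 13138.6475 / 20.73
P = 633.79872166 kPa, rounded to 4 dp:

633.7987 kPa


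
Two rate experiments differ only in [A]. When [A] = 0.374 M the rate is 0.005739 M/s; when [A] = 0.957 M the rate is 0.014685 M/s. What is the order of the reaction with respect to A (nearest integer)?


Rate is proportional to [A]^n, so rate2/rate1 = ([A]2/[A]1)^n. Take logs to solve for n.
rate2/rate1 = 0.014685 / 0.005739 = 2.5588
[A]2/[A]1 = 0.957 / 0.374 = 2.5588
n = ln(2.5588) / ln(2.5588) = 1.0
Nearest integer order:

1


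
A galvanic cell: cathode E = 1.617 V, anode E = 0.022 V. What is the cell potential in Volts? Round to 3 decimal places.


Standard cell potential: E_cell = E_cathode - E_anode.
E_cell = 1.617 - (0.022)
E_cell = 1.595 V, rounded to 3 dp:

1.595 V


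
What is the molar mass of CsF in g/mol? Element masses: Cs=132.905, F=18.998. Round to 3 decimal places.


M = sum(count * atomic_mass) over atoms.
M = 1*132.905 + 1*18.998
M = 132.905 + 18.998
M = 151.903 g/mol, rounded to 3 dp:

151.903 g/mol


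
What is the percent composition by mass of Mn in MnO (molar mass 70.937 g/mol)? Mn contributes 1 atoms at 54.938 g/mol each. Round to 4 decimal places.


pct = 100 * (n_elem * M_elem) / M_total
mass_contribution = 1 * 54.938 = 54.938 g/mol
pct = 100 * 54.938 / 70.937
pct = 77.44618464 %, rounded to 4 dp:

77.4462 %


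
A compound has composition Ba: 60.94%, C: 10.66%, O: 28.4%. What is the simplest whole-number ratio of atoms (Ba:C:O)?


Assume 100 g of compound, divide each mass% by atomic mass to get moles, then normalize by the smallest to get a raw atom ratio.
Moles per 100 g: Ba: 60.94/137.327 = 0.4438, C: 10.66/12.011 = 0.8875, O: 28.4/15.999 = 1.7751
Raw ratio (divide by min = 0.4438): Ba: 1.0, C: 2.0, O: 4.0
Multiply by 1 to clear fractions: Ba: 1.0 ~= 1, C: 2.0 ~= 2, O: 4.0 ~= 4
Reduce by GCD to get the simplest whole-number ratio:

1:2:4


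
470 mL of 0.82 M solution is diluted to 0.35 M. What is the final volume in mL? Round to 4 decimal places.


Dilution: M1*V1 = M2*V2, solve for V2.
V2 = M1*V1 / M2
V2 = 0.82 * 470 / 0.35
V2 = 385.4 / 0.35
V2 = 1101.14285714 mL, rounded to 4 dp:

1101.1429 mL


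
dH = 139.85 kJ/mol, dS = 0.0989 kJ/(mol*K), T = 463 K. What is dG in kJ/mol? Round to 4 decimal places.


Gibbs: dG = dH - T*dS (consistent units, dS already in kJ/(mol*K)).
T*dS = 463 * 0.0989 = 45.7907
dG = 139.85 - (45.7907)
dG = 94.0593 kJ/mol, rounded to 4 dp:

94.0593 kJ/mol


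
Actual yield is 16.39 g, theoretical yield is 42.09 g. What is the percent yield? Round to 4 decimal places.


% yield = 100 * actual / theoretical
% yield = 100 * 16.39 / 42.09
% yield = 38.94036588 %, rounded to 4 dp:

38.9404 %


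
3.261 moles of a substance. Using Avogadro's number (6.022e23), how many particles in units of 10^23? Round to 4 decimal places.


N = n * NA, then divide by 1e23 for the requested units.
N / 1e23 = n * 6.022
N / 1e23 = 3.261 * 6.022
N / 1e23 = 19.637742, rounded to 4 dp:

19.6377


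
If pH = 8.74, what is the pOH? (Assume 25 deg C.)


At 25 deg C, pH + pOH = 14.
pOH = 14 - pH = 14 - 8.74
pOH = 5.26:

5.26


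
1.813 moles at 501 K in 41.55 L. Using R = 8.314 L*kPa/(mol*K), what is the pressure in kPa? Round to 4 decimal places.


PV = nRT, solve for P = nRT / V.
nRT = 1.813 * 8.314 * 501 = 7551.7143
P = 7551.7143 / 41.55
P = 181.75004332 kPa, rounded to 4 dp:

181.7500 kPa


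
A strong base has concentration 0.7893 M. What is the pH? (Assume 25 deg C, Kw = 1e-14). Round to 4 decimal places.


A strong base dissociates completely, so [OH-] equals the given concentration.
pOH = -log10([OH-]) = -log10(0.7893) = 0.102758
pH = 14 - pOH = 14 - 0.102758
pH = 13.897242, rounded to 4 dp:

13.8972


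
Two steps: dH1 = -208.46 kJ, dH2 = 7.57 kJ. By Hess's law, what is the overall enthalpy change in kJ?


Hess's law: enthalpy is a state function, so add the step enthalpies.
dH_total = dH1 + dH2 = -208.46 + (7.57)
dH_total = -200.89 kJ:

-200.89 kJ


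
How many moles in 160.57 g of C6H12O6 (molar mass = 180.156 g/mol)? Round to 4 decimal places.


n = mass / M
n = 160.57 / 180.156
n = 0.89128311 mol, rounded to 4 dp:

0.8913 mol


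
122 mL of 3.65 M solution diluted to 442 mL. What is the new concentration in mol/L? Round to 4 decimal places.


Dilution: M1*V1 = M2*V2, solve for M2.
M2 = M1*V1 / V2
M2 = 3.65 * 122 / 442
M2 = 445.3 / 442
M2 = 1.00746606 mol/L, rounded to 4 dp:

1.0075 mol/L


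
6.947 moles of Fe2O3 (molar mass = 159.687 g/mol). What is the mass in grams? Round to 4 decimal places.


mass = n * M
mass = 6.947 * 159.687
mass = 1109.345589 g, rounded to 4 dp:

1109.3456 g


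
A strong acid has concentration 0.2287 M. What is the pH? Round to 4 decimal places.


A strong acid dissociates completely, so [H+] equals the given concentration.
pH = -log10([H+]) = -log10(0.2287)
pH = 0.64073384, rounded to 4 dp:

0.6407


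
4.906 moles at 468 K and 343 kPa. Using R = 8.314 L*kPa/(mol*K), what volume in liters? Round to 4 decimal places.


PV = nRT, solve for V = nRT / P.
nRT = 4.906 * 8.314 * 468 = 19089.0105
V = 19089.0105 / 343
V = 55.65309184 L, rounded to 4 dp:

55.6531 L


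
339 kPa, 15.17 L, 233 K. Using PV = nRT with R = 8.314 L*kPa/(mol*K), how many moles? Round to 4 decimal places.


PV = nRT, solve for n = PV / (RT).
PV = 339 * 15.17 = 5142.63
RT = 8.314 * 233 = 1937.162
n = 5142.63 / 1937.162
n = 2.65472377 mol, rounded to 4 dp:

2.6547 mol


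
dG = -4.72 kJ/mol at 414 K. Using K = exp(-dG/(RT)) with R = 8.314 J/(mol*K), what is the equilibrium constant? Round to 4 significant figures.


dG is in kJ/mol; multiply by 1000 to match R in J/(mol*K).
RT = 8.314 * 414 = 3441.996 J/mol
exponent = -dG*1000 / (RT) = -(-4.72*1000) / 3441.996 = 1.37129735
K = exp(1.37129735)
K = 3.9404595, rounded to 4 significant figures:

3.940


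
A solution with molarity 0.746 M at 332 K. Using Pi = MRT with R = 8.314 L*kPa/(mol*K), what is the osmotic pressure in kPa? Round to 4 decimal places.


Osmotic pressure (van't Hoff): Pi = M*R*T.
RT = 8.314 * 332 = 2760.248
Pi = 0.746 * 2760.248
Pi = 2059.145008 kPa, rounded to 4 dp:

2059.1450 kPa


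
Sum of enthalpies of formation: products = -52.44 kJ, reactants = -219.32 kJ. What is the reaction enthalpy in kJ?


dH_rxn = sum(dH_f products) - sum(dH_f reactants)
dH_rxn = -52.44 - (-219.32)
dH_rxn = 166.88 kJ:

166.88 kJ


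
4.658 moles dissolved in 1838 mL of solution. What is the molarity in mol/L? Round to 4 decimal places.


Convert volume to liters: V_L = V_mL / 1000.
V_L = 1838 / 1000 = 1.838 L
M = n / V_L = 4.658 / 1.838
M = 2.53427639 mol/L, rounded to 4 dp:

2.5343 mol/L


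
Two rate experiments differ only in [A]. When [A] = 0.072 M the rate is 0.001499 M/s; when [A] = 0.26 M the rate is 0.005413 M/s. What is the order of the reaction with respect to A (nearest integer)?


Rate is proportional to [A]^n, so rate2/rate1 = ([A]2/[A]1)^n. Take logs to solve for n.
rate2/rate1 = 0.005413 / 0.001499 = 3.6111
[A]2/[A]1 = 0.26 / 0.072 = 3.6111
n = ln(3.6111) / ln(3.6111) = 1.0
Nearest integer order:

1


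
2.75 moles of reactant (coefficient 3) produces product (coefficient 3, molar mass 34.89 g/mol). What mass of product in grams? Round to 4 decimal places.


Use the coefficient ratio to convert reactant moles to product moles, then multiply by the product's molar mass.
moles_P = moles_R * (coeff_P / coeff_R) = 2.75 * (3/3) = 2.75
mass_P = moles_P * M_P = 2.75 * 34.89
mass_P = 95.9475 g, rounded to 4 dp:

95.9475 g


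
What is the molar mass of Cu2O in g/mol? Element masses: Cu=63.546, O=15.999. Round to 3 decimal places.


M = sum(count * atomic_mass) over atoms.
M = 2*63.546 + 1*15.999
M = 127.092 + 15.999
M = 143.091 g/mol, rounded to 3 dp:

143.091 g/mol


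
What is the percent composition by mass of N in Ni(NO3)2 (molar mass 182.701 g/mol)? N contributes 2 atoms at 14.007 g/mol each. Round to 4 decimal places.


pct = 100 * (n_elem * M_elem) / M_total
mass_contribution = 2 * 14.007 = 28.014 g/mol
pct = 100 * 28.014 / 182.701
pct = 15.33324941 %, rounded to 4 dp:

15.3332 %


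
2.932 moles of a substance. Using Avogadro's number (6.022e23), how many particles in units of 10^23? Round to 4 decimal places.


N = n * NA, then divide by 1e23 for the requested units.
N / 1e23 = n * 6.022
N / 1e23 = 2.932 * 6.022
N / 1e23 = 17.656504, rounded to 4 dp:

17.6565


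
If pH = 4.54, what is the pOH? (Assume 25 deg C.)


At 25 deg C, pH + pOH = 14.
pOH = 14 - pH = 14 - 4.54
pOH = 9.46:

9.46


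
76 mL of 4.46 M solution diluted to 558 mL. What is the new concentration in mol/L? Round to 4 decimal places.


Dilution: M1*V1 = M2*V2, solve for M2.
M2 = M1*V1 / V2
M2 = 4.46 * 76 / 558
M2 = 338.96 / 558
M2 = 0.6074552 mol/L, rounded to 4 dp:

0.6075 mol/L


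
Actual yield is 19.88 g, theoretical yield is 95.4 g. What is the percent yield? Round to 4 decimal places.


% yield = 100 * actual / theoretical
% yield = 100 * 19.88 / 95.4
% yield = 20.83857442 %, rounded to 4 dp:

20.8386 %


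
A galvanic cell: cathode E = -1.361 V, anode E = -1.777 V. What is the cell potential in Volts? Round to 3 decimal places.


Standard cell potential: E_cell = E_cathode - E_anode.
E_cell = -1.361 - (-1.777)
E_cell = 0.416 V, rounded to 3 dp:

0.416 V


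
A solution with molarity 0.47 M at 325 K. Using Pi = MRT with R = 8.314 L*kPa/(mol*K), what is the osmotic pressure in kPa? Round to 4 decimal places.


Osmotic pressure (van't Hoff): Pi = M*R*T.
RT = 8.314 * 325 = 2702.05
Pi = 0.47 * 2702.05
Pi = 1269.9635 kPa, rounded to 4 dp:

1269.9635 kPa


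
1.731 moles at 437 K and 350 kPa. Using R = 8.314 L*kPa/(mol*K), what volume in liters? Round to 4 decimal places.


PV = nRT, solve for V = nRT / P.
nRT = 1.731 * 8.314 * 437 = 6289.1004
V = 6289.1004 / 350
V = 17.96885829 L, rounded to 4 dp:

17.9689 L


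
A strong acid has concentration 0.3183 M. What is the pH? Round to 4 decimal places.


A strong acid dissociates completely, so [H+] equals the given concentration.
pH = -log10([H+]) = -log10(0.3183)
pH = 0.49716336, rounded to 4 dp:

0.4972


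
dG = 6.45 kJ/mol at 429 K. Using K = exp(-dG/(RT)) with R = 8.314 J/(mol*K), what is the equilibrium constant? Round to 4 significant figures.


dG is in kJ/mol; multiply by 1000 to match R in J/(mol*K).
RT = 8.314 * 429 = 3566.706 J/mol
exponent = -dG*1000 / (RT) = -(6.45*1000) / 3566.706 = -1.80839127
K = exp(-1.80839127)
K = 0.16391762, rounded to 4 significant figures:

0.1639


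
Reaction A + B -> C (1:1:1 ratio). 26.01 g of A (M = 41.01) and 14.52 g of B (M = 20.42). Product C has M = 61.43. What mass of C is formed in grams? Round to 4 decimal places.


Find moles of each reactant; the smaller value is the limiting reagent in a 1:1:1 reaction, so moles_C equals moles of the limiter.
n_A = mass_A / M_A = 26.01 / 41.01 = 0.634236 mol
n_B = mass_B / M_B = 14.52 / 20.42 = 0.711068 mol
Limiting reagent: A (smaller), n_limiting = 0.634236 mol
mass_C = n_limiting * M_C = 0.634236 * 61.43
mass_C = 38.96111748 g, rounded to 4 dp:

38.9611 g


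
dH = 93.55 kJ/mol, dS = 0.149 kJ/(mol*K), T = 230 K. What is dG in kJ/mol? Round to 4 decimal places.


Gibbs: dG = dH - T*dS (consistent units, dS already in kJ/(mol*K)).
T*dS = 230 * 0.149 = 34.27
dG = 93.55 - (34.27)
dG = 59.28 kJ/mol, rounded to 4 dp:

59.2800 kJ/mol


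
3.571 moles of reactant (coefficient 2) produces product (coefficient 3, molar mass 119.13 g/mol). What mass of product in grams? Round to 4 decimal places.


Use the coefficient ratio to convert reactant moles to product moles, then multiply by the product's molar mass.
moles_P = moles_R * (coeff_P / coeff_R) = 3.571 * (3/2) = 5.3565
mass_P = moles_P * M_P = 5.3565 * 119.13
mass_P = 638.119845 g, rounded to 4 dp:

638.1198 g


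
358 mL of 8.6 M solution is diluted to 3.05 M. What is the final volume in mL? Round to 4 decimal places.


Dilution: M1*V1 = M2*V2, solve for V2.
V2 = M1*V1 / M2
V2 = 8.6 * 358 / 3.05
V2 = 3078.8 / 3.05
V2 = 1009.44262295 mL, rounded to 4 dp:

1009.4426 mL


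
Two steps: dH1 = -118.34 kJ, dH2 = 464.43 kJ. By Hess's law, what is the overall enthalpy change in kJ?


Hess's law: enthalpy is a state function, so add the step enthalpies.
dH_total = dH1 + dH2 = -118.34 + (464.43)
dH_total = 346.09 kJ:

346.09 kJ


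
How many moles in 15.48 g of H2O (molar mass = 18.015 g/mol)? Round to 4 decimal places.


n = mass / M
n = 15.48 / 18.015
n = 0.85928393 mol, rounded to 4 dp:

0.8593 mol


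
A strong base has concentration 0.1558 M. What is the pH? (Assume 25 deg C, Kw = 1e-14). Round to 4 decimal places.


A strong base dissociates completely, so [OH-] equals the given concentration.
pOH = -log10([OH-]) = -log10(0.1558) = 0.807433
pH = 14 - pOH = 14 - 0.807433
pH = 13.192567, rounded to 4 dp:

13.1926


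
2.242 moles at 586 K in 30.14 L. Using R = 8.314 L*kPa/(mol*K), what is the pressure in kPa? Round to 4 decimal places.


PV = nRT, solve for P = nRT / V.
nRT = 2.242 * 8.314 * 586 = 10923.033
P = 10923.033 / 30.14
P = 362.40985401 kPa, rounded to 4 dp:

362.4099 kPa


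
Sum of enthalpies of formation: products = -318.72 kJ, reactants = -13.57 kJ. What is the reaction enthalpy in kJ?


dH_rxn = sum(dH_f products) - sum(dH_f reactants)
dH_rxn = -318.72 - (-13.57)
dH_rxn = -305.15 kJ:

-305.15 kJ


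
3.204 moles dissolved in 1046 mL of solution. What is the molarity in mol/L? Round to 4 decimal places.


Convert volume to liters: V_L = V_mL / 1000.
V_L = 1046 / 1000 = 1.046 L
M = n / V_L = 3.204 / 1.046
M = 3.06309751 mol/L, rounded to 4 dp:

3.0631 mol/L


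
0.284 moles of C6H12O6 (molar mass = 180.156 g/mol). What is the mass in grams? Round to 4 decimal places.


mass = n * M
mass = 0.284 * 180.156
mass = 51.164304 g, rounded to 4 dp:

51.1643 g


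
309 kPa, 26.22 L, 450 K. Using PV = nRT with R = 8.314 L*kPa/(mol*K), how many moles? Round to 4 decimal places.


PV = nRT, solve for n = PV / (RT).
PV = 309 * 26.22 = 8101.98
RT = 8.314 * 450 = 3741.3
n = 8101.98 / 3741.3
n = 2.16555208 mol, rounded to 4 dp:

2.1656 mol


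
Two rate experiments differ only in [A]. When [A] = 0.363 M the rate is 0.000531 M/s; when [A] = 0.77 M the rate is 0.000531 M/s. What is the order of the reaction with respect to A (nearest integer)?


Rate is proportional to [A]^n, so rate2/rate1 = ([A]2/[A]1)^n. Take logs to solve for n.
rate2/rate1 = 0.000531 / 0.000531 = 1.0
[A]2/[A]1 = 0.77 / 0.363 = 2.1212
n = ln(1.0) / ln(2.1212) = 0.0
Nearest integer order:

0
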